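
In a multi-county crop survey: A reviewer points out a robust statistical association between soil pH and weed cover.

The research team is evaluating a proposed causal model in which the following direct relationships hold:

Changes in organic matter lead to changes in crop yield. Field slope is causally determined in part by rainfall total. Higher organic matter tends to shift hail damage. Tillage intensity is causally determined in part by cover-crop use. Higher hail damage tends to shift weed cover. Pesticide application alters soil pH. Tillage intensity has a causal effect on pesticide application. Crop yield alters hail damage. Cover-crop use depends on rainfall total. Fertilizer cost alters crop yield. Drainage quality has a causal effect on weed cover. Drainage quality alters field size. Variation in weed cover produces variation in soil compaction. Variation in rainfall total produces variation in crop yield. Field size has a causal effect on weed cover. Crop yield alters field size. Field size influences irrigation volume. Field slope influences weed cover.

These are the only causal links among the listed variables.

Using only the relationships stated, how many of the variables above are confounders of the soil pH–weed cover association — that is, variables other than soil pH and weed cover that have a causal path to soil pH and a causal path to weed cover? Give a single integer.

The common causes are: rainfall total (to soil pH via rainfall total → cover-crop use → tillage intensity → pesticide application → soil pH; to weed cover via rainfall total → field slope → weed cover).
Every other variable lacks a causal path to at least one of soil pH and weed cover.

1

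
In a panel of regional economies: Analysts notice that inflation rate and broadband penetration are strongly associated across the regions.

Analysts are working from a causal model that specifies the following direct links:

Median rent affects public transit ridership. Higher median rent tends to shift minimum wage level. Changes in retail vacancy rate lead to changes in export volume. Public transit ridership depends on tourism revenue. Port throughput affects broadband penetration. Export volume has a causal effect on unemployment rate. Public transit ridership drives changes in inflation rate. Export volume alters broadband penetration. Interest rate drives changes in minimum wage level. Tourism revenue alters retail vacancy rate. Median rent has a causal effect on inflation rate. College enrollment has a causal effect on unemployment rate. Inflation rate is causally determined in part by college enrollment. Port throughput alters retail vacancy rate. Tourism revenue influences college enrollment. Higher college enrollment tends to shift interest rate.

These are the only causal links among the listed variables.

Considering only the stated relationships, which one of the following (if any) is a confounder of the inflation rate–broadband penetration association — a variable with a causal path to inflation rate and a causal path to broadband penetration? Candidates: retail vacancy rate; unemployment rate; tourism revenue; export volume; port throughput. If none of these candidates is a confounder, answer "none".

Tourism revenue causes inflation rate (tourism revenue → public transit ridership → inflation rate) and also causes broadband penetration (tourism revenue → retail vacancy rate → export volume → broadband penetration); it is a common cause of both.
Each of the other candidates lacks a causal path to at least one of inflation rate and broadband penetration, so they do not confound the relationship.

tourism revenue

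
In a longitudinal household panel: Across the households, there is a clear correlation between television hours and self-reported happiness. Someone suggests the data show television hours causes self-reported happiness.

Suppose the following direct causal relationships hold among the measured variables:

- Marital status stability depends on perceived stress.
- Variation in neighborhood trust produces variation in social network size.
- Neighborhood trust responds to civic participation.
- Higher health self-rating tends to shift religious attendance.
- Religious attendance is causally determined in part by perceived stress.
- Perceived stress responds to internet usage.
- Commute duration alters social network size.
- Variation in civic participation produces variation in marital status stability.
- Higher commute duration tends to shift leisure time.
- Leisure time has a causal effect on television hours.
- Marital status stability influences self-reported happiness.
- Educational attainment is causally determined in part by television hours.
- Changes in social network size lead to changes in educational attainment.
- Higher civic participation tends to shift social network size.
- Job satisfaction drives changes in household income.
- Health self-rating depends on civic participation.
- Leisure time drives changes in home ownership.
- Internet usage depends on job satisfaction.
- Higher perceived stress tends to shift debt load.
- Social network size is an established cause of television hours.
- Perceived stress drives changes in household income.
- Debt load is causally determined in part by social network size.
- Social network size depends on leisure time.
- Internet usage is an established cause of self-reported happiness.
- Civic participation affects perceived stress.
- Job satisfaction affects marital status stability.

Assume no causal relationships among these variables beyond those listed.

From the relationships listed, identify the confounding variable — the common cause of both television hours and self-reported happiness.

Civic participation has a causal path to television hours (civic participation → social network size → television hours) and a separate causal path to self-reported happiness (civic participation → marital status stability → self-reported happiness), so it is a common cause of both.
No stated relationship gives television hours a causal route to self-reported happiness, so the correlation is explained by the shared upstream cause rather than a direct effect.

civic participation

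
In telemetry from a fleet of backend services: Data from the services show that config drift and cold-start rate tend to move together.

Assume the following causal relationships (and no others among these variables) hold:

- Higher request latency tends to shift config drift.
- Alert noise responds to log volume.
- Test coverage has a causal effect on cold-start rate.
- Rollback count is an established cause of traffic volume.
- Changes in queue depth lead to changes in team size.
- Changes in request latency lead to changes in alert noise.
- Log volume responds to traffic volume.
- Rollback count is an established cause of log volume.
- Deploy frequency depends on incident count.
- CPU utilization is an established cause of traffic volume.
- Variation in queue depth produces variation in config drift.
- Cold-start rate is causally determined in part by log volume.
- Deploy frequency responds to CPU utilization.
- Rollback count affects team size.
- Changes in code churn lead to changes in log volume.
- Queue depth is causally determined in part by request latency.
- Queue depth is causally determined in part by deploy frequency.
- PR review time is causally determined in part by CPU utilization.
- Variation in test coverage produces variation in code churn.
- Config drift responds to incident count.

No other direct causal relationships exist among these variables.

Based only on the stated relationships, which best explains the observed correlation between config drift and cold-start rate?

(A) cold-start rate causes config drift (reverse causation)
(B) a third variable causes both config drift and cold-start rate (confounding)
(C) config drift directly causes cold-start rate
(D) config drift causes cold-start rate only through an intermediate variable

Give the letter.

B

CPU utilization causes config drift (CPU utilization → deploy frequency → queue depth → config drift) and cold-start rate (CPU utilization → traffic volume → log volume → cold-start rate) — a common cause creating the correlation.
There is no stated path from config drift to cold-start rate or from cold-start rate to config drift, so neither direct nor reverse causation applies.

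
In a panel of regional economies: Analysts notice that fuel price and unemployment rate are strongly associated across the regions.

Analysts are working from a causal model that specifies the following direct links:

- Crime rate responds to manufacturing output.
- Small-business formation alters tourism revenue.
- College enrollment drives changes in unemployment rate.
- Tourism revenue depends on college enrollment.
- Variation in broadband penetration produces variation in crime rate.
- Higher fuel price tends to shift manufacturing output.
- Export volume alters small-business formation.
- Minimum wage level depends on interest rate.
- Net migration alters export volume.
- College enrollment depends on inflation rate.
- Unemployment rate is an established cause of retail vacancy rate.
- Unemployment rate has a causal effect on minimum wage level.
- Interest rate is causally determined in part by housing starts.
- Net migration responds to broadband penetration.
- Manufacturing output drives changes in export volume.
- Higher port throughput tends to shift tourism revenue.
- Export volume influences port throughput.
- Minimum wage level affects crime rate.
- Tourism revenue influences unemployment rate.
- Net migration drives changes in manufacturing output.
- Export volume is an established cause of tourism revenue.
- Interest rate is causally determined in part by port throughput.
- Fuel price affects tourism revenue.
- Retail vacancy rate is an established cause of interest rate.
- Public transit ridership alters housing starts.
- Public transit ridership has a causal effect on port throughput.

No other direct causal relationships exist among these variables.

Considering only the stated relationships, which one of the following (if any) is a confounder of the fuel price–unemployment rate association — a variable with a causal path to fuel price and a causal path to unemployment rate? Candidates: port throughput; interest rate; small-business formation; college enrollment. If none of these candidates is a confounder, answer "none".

none

None of the listed candidates has causal paths to both fuel price and unemployment rate in the stated relationships, so none is a common cause.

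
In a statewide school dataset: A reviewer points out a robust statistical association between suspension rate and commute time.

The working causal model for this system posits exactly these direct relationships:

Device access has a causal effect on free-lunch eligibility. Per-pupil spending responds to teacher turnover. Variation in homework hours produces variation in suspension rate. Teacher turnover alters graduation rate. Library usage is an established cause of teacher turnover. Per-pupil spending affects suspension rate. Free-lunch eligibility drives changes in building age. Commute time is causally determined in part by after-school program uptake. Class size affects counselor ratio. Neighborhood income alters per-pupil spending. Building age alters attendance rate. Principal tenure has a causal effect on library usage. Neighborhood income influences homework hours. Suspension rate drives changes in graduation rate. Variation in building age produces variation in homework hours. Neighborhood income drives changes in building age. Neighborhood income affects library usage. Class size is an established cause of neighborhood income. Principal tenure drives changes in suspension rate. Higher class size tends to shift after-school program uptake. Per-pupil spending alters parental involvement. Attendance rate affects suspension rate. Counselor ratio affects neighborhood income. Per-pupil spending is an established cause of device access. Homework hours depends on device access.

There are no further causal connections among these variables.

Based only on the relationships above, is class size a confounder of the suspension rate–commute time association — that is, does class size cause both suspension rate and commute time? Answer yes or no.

Class size has a causal path to suspension rate (class size → neighborhood income → homework hours → suspension rate) and to commute time (class size → after-school program uptake → commute time), so it is a common cause of both — a confounder.

yes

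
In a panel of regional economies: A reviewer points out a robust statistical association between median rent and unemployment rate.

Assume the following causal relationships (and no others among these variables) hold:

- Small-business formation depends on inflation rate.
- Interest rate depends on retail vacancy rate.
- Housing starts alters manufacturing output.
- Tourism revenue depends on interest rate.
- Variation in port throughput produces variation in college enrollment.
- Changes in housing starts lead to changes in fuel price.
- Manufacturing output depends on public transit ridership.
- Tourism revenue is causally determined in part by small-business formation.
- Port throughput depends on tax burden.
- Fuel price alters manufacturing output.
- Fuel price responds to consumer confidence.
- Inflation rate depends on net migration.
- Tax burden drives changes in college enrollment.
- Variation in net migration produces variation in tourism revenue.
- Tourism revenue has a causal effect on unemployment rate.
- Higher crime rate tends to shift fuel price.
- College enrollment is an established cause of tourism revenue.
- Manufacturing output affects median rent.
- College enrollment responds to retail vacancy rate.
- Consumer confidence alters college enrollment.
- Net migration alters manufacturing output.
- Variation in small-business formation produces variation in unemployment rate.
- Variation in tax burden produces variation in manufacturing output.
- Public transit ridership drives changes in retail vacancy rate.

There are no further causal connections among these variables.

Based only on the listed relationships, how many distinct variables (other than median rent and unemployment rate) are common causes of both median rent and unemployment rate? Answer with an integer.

The common causes are: consumer confidence (to median rent via consumer confidence → fuel price → manufacturing output → median rent; to unemployment rate via consumer confidence → college enrollment → tourism revenue → unemployment rate); net migration (to median rent via net migration → manufacturing output → median rent; to unemployment rate via net migration → tourism revenue → unemployment rate); public transit ridership (to median rent via public transit ridership → manufacturing output → median rent; to unemployment rate via public transit ridership → retail vacancy rate → college enrollment → tourism revenue → unemployment rate); tax burden (to median rent via tax burden → manufacturing output → median rent; to unemployment rate via tax burden → college enrollment → tourism revenue → unemployment rate).
Every other variable lacks a causal path to at least one of median rent and unemployment rate.

4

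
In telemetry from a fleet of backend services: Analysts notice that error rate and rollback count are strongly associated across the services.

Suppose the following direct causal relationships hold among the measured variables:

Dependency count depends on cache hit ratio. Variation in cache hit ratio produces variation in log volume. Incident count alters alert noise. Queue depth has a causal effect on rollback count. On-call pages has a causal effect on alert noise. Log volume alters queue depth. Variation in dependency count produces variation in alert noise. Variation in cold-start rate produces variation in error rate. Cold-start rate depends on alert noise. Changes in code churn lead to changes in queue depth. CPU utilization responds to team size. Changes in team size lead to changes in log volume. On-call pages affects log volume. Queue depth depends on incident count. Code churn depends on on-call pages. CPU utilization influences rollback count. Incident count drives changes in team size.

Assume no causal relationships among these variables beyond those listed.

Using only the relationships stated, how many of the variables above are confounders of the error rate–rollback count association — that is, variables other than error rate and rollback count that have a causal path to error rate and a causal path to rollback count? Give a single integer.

The common causes are: cache hit ratio (to error rate via cache hit ratio → dependency count → alert noise → cold-start rate → error rate; to rollback count via cache hit ratio → log volume → queue depth → rollback count); incident count (to error rate via incident count → alert noise → cold-start rate → error rate; to rollback count via incident count → queue depth → rollback count); on-call pages (to error rate via on-call pages → alert noise → cold-start rate → error rate; to rollback count via on-call pages → log volume → queue depth → rollback count).
Every other variable lacks a causal path to at least one of error rate and rollback count.

3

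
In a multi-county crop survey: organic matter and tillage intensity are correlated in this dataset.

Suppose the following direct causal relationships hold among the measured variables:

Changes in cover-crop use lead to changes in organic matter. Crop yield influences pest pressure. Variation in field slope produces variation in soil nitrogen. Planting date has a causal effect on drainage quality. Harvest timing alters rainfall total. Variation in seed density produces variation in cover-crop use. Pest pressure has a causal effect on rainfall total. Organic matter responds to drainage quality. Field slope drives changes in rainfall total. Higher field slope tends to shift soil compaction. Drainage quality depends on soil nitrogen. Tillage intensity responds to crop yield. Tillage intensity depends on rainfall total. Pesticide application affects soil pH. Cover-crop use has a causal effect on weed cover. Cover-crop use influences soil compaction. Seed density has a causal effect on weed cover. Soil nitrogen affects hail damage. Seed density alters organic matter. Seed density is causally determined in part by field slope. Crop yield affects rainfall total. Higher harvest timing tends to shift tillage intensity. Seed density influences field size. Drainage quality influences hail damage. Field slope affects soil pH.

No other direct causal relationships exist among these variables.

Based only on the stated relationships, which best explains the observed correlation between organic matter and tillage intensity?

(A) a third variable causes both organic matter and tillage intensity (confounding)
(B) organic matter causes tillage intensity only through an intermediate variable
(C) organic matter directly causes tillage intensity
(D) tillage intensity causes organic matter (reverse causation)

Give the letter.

Field slope causes organic matter (field slope → seed density → organic matter) and tillage intensity (field slope → rainfall total → tillage intensity) — a common cause creating the correlation.
There is no stated path from organic matter to tillage intensity or from tillage intensity to organic matter, so neither direct nor reverse causation applies.

A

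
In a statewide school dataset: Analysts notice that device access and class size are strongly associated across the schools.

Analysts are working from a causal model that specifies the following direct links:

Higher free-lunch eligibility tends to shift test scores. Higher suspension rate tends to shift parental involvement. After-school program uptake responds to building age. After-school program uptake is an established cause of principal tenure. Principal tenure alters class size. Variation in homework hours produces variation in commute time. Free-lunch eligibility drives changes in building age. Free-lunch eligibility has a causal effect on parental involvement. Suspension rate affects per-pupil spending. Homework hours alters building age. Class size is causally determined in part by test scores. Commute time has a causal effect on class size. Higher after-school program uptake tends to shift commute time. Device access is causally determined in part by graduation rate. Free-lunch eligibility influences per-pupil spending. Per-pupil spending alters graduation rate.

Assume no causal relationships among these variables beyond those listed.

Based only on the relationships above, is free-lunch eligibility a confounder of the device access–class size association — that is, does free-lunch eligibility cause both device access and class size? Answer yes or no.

Free-lunch eligibility has a causal path to device access (free-lunch eligibility → per-pupil spending → graduation rate → device access) and to class size (free-lunch eligibility → test scores → class size), so it is a common cause of both — a confounder.

yes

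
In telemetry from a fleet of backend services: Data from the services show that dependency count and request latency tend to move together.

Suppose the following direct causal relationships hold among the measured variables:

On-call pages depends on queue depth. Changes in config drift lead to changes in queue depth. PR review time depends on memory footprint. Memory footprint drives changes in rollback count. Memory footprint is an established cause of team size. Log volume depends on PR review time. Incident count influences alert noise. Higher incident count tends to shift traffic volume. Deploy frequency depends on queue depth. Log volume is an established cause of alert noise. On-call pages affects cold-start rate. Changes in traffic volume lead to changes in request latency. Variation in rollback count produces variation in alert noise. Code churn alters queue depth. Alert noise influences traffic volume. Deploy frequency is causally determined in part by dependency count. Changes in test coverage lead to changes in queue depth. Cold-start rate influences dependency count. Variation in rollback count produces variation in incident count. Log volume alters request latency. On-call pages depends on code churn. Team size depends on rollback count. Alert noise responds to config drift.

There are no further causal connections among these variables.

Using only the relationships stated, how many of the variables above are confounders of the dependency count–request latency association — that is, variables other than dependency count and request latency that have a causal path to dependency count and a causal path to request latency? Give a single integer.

The common causes are: config drift (to dependency count via config drift → queue depth → on-call pages → cold-start rate → dependency count; to request latency via config drift → alert noise → traffic volume → request latency).
Every other variable lacks a causal path to at least one of dependency count and request latency.

1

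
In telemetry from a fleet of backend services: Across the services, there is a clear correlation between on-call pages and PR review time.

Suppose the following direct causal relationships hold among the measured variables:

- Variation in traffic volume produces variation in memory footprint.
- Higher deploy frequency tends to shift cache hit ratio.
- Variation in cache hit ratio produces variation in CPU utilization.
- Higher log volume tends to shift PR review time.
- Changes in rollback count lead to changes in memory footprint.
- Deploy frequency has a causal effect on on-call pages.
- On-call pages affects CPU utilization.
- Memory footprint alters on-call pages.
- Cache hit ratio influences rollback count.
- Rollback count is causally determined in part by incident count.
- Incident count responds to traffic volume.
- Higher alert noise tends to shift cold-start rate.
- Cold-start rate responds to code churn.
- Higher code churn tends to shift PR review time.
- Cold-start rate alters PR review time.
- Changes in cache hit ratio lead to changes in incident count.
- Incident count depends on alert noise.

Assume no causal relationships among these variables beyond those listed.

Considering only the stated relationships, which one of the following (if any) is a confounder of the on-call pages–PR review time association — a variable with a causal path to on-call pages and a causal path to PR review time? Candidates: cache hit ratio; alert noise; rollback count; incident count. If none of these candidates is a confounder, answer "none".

alert noise

Alert noise causes on-call pages (alert noise → incident count → rollback count → memory footprint → on-call pages) and also causes PR review time (alert noise → cold-start rate → PR review time); it is a common cause of both.
Each of the other candidates lacks a causal path to at least one of on-call pages and PR review time, so they do not confound the relationship.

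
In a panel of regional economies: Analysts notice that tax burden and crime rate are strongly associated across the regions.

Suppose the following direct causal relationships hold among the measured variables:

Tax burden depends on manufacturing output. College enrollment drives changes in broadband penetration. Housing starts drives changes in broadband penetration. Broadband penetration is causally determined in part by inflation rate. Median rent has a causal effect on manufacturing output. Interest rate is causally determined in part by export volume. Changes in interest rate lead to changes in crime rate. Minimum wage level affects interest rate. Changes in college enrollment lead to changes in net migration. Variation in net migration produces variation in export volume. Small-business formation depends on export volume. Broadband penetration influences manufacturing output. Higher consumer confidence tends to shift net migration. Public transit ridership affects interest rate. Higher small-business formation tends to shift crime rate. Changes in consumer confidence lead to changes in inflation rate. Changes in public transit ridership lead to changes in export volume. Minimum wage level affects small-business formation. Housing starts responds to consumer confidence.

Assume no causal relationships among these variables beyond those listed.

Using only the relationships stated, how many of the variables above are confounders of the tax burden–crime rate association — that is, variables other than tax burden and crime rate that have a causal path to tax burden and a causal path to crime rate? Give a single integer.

The common causes are: college enrollment (to tax burden via college enrollment → broadband penetration → manufacturing output → tax burden; to crime rate via college enrollment → net migration → export volume → interest rate → crime rate); consumer confidence (to tax burden via consumer confidence → inflation rate → broadband penetration → manufacturing output → tax burden; to crime rate via consumer confidence → net migration → export volume → interest rate → crime rate).
Every other variable lacks a causal path to at least one of tax burden and crime rate.

2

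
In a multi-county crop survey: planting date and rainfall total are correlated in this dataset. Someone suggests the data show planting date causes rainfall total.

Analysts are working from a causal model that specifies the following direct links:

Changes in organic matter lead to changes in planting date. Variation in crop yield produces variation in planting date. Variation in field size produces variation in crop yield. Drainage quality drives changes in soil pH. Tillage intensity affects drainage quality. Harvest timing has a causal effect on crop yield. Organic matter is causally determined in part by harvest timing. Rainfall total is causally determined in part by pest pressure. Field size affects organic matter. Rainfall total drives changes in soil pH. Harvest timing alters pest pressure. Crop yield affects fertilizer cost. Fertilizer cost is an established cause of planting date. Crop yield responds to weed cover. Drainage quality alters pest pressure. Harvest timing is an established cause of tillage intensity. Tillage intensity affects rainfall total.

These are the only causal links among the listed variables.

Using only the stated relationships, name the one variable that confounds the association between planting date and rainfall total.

Harvest timing has a causal path to planting date (harvest timing → organic matter → planting date) and a separate causal path to rainfall total (harvest timing → tillage intensity → rainfall total), so it is a common cause of both.
No stated relationship gives planting date a causal route to rainfall total, so the correlation is explained by the shared upstream cause rather than a direct effect.

harvest timing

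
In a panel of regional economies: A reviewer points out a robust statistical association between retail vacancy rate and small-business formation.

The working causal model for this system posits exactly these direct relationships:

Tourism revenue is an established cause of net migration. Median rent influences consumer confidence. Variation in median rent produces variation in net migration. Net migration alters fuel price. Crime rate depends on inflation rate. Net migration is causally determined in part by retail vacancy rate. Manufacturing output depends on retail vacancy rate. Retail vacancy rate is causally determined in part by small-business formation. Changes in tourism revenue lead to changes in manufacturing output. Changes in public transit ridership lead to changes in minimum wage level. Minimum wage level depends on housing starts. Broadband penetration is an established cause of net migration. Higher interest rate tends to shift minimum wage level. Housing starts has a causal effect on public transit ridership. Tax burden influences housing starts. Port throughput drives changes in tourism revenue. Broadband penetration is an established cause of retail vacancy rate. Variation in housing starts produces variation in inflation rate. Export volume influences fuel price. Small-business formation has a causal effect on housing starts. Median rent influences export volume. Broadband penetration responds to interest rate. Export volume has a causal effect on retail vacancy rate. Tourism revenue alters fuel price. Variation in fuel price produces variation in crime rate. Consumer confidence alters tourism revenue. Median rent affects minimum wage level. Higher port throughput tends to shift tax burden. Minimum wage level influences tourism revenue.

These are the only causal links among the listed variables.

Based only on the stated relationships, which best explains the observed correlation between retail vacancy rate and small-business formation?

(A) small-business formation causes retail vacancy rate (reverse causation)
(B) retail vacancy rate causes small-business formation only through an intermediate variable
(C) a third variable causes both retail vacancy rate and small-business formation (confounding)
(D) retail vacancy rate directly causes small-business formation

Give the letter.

A

The stated link runs small-business formation → retail vacancy rate; retail vacancy rate has no causal path to small-business formation. No variable causes both, so confounding is ruled out. The correlation reflects reverse causation.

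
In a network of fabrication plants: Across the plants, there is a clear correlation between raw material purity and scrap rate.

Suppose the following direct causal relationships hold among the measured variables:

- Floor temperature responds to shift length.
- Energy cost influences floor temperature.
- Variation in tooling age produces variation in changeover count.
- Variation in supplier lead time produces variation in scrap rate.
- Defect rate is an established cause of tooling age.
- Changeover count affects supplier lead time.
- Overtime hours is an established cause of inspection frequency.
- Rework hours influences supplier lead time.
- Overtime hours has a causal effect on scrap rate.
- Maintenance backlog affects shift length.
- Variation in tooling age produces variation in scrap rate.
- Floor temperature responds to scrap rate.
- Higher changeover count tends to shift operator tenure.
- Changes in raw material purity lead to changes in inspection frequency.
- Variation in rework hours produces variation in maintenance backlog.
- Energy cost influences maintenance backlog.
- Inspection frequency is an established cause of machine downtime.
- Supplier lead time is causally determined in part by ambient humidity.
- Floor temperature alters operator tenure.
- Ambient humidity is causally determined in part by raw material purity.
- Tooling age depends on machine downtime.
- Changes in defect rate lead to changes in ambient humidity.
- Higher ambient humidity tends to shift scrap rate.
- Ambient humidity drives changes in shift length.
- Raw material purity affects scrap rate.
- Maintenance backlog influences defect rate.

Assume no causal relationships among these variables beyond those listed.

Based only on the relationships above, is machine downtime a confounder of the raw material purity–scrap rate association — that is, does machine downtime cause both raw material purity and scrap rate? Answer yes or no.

Machine downtime has no stated causal path to raw material purity. A confounder must cause both variables, so machine downtime does not qualify.

no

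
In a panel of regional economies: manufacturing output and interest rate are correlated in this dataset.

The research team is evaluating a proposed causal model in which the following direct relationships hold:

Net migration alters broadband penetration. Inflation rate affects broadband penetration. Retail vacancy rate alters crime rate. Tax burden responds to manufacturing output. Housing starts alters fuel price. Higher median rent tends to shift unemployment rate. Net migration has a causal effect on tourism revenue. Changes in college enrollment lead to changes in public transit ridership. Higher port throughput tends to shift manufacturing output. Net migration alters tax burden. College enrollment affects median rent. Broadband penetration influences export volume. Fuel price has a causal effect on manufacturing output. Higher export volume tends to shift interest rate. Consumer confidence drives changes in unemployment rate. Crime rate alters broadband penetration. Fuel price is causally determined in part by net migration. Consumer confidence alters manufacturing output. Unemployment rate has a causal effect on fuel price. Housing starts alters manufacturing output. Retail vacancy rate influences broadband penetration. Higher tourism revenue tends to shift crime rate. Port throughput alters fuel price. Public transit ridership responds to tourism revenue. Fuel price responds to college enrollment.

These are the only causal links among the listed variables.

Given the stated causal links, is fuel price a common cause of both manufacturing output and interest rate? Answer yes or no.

no

Fuel price has no stated causal path to interest rate. A confounder must cause both variables, so fuel price does not qualify.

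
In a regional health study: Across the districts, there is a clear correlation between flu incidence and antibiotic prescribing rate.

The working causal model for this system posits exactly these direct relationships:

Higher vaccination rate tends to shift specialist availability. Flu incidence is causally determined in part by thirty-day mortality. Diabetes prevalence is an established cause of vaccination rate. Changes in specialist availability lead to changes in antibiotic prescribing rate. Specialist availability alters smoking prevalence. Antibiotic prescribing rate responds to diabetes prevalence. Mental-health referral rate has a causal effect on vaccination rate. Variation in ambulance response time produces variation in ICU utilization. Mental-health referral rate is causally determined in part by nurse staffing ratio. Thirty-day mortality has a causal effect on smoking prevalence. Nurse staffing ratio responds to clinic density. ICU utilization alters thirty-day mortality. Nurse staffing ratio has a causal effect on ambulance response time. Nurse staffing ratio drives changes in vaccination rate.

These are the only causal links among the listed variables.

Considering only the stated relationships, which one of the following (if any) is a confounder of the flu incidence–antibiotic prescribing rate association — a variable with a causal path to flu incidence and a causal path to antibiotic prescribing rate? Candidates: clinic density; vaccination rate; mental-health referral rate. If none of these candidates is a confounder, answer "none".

clinic density

Clinic density causes flu incidence (clinic density → nurse staffing ratio → ambulance response time → ICU utilization → thirty-day mortality → flu incidence) and also causes antibiotic prescribing rate (clinic density → nurse staffing ratio → vaccination rate → specialist availability → antibiotic prescribing rate); it is a common cause of both.
Each of the other candidates lacks a causal path to at least one of flu incidence and antibiotic prescribing rate, so they do not confound the relationship.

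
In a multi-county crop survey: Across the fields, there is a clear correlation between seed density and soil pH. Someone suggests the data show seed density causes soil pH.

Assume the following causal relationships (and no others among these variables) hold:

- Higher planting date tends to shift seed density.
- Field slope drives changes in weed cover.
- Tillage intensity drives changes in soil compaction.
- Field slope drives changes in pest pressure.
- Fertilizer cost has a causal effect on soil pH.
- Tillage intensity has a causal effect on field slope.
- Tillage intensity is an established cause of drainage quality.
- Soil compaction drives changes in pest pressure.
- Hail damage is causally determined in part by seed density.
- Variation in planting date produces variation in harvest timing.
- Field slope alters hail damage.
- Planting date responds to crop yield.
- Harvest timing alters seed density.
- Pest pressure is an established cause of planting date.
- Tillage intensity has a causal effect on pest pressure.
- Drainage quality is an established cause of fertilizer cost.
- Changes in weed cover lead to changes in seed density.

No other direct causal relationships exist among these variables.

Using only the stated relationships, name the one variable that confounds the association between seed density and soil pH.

tillage intensity

Tillage intensity has a causal path to seed density (tillage intensity → pest pressure → planting date → seed density) and a separate causal path to soil pH (tillage intensity → drainage quality → fertilizer cost → soil pH), so it is a common cause of both.
No stated relationship gives seed density a causal route to soil pH, so the correlation is explained by the shared upstream cause rather than a direct effect.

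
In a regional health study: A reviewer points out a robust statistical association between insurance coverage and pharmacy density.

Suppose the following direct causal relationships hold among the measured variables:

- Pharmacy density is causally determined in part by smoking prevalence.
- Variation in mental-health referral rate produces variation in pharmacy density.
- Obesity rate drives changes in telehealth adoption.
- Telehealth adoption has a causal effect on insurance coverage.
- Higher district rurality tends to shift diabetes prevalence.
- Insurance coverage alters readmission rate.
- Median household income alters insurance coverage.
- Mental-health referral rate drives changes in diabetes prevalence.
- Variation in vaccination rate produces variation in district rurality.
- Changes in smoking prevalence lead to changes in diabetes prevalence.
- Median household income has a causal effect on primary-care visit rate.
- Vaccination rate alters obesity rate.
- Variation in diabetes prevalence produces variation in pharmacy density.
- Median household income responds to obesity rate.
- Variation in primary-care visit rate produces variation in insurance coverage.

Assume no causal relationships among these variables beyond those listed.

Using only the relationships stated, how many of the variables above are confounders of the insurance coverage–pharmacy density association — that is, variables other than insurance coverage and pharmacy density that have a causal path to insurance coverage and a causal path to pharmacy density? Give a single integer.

1

The common causes are: vaccination rate (to insurance coverage via vaccination rate → obesity rate → telehealth adoption → insurance coverage; to pharmacy density via vaccination rate → district rurality → diabetes prevalence → pharmacy density).
Every other variable lacks a causal path to at least one of insurance coverage and pharmacy density.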